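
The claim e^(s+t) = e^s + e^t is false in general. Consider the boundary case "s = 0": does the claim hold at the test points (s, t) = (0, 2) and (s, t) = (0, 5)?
At (0, 2): LHS = e^2 ≈ 7.389 ≠ RHS = 1 + e^2 ≈ 8.389
At (0, 5): LHS = e^5 ≈ 148.4 ≠ RHS = 1 + e^5 ≈ 149.4

Answer: No, fails at both test points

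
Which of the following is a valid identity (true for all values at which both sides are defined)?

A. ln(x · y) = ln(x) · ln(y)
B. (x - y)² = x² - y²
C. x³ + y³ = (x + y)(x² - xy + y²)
A: fails at (3, 3) — LHS = ln(9) ≈ 2.197, RHS = ln(3)² ≈ 1.207.
B: fails at (4, 5) — LHS = 1, RHS = -9.
C: holds — e.g. at (4, 5), both sides equal 189.

Answer: C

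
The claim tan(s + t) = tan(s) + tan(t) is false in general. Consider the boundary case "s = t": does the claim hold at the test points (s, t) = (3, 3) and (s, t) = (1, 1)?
No, fails at both test points

At (3, 3): LHS = tan(6) ≈ -0.291 ≠ RHS = 2·tan(3) ≈ -0.2851
At (1, 1): LHS = tan(2) ≈ -2.185 ≠ RHS = 2·tan(1) ≈ 3.115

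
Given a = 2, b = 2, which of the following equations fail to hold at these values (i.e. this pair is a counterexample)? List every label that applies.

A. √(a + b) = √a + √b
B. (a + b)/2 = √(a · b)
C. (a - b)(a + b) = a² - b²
A

Evaluating each claim at the given values:
A. LHS = 2, RHS = 2·√(2) ≈ 2.828 → fails here (LHS ≠ RHS)
B. LHS = 2, RHS = 2 → holds here (LHS = RHS)
C. LHS = 0, RHS = 0 → holds here (LHS = RHS)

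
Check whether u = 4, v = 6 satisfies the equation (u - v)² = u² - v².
Fails

Substituting u = 4, v = 6:

LHS = (4 - 6)² = 4
RHS = 4² - 6² = -20

LHS ≠ RHS, so the equation does not hold at this point.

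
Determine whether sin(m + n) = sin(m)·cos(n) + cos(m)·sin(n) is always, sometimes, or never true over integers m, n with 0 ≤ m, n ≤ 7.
Always true

The identity holds for every pair in the range. For instance at (m, n) = (4, 1): both sides equal sin(5) ≈ -0.9589.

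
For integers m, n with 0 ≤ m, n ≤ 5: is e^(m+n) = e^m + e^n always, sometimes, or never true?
The claim fails for every pair in the range. For instance at (m, n) = (0, 2): LHS = e^2 ≈ 7.389, RHS = 1 + e^2 ≈ 8.389.

Answer: Never true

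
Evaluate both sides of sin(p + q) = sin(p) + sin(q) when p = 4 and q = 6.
LHS = sin(4 + 6) = sin(10) ≈ -0.544
RHS = sin(4) + sin(6) ≈ -1.036

LHS ≠ RHS (they differ by about 0.4922), so the equation does not hold here.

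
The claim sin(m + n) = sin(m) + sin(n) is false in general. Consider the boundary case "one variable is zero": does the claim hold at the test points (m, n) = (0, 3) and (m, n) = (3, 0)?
Yes, holds at both test points

At (0, 3): LHS = sin(3) ≈ 0.1411, RHS = sin(3) ≈ 0.1411 → equal
At (3, 0): LHS = sin(3) ≈ 0.1411, RHS = sin(3) ≈ 0.1411 → equal

So the claim does hold at both of these boundary points, even though it is not an identity.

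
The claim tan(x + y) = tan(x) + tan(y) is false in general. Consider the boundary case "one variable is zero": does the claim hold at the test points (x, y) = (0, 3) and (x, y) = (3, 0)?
Yes, holds at both test points

At (0, 3): LHS = tan(3) ≈ -0.1425, RHS = tan(3) ≈ -0.1425 → equal
At (3, 0): LHS = tan(3) ≈ -0.1425, RHS = tan(3) ≈ -0.1425 → equal

So the claim does hold at both of these boundary points, even though it is not an identity.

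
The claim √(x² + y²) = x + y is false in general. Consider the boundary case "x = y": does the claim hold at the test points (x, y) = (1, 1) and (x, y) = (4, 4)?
No, fails at both test points

At (1, 1): LHS = √(2) ≈ 1.414 ≠ RHS = 2
At (4, 4): LHS = 4·√(2) ≈ 5.657 ≠ RHS = 8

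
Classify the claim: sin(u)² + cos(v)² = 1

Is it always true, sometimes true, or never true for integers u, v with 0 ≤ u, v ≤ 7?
Sometimes true

It holds at (u, v) = (6, 6) (both sides equal 1), but fails at (u, v) = (1, 4) (LHS = cos(4)² + sin(1)² ≈ 1.135, RHS = 1).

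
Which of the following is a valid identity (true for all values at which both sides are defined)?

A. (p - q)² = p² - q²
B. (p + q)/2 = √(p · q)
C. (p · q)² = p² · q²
C

A: fails at (0, 1) — LHS = 1, RHS = -1.
B: fails at (2, 4) — LHS = 3, RHS = 2·√(2) ≈ 2.828.
C: holds — e.g. at (2, 3), both sides equal 36.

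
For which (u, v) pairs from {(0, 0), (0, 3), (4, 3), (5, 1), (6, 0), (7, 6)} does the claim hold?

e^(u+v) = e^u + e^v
Testing each pair:
(0, 0): LHS = 1, RHS = 2 → fails
(0, 3): LHS = e^3 ≈ 20.09, RHS = 1 + e^3 ≈ 21.09 → fails
(4, 3): LHS = e^7 ≈ 1097, RHS = e^3 + e^4 ≈ 74.68 → fails
(5, 1): LHS = e^6 ≈ 403.4, RHS = e + e^5 ≈ 151.1 → fails
(6, 0): LHS = e^6 ≈ 403.4, RHS = 1 + e^6 ≈ 404.4 → fails
(7, 6): LHS = e^13 ≈ 442413.4, RHS = e^6 + e^7 ≈ 1500 → fails

No pair satisfies the claim.

Answer: None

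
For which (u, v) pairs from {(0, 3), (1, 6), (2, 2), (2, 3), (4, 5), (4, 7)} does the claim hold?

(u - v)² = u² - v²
Testing each pair:
(0, 3): LHS = 9, RHS = -9 → fails
(1, 6): LHS = 25, RHS = -35 → fails
(2, 2): LHS = 0, RHS = 0 → holds
(2, 3): LHS = 1, RHS = -5 → fails
(4, 5): LHS = 1, RHS = -9 → fails
(4, 7): LHS = 9, RHS = -33 → fails

1 of 6 pairs satisfies the claim.

Answer: (2, 2)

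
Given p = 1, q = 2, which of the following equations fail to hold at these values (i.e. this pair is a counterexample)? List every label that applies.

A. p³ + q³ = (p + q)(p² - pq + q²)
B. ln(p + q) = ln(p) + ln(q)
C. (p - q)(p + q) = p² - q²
Evaluating each claim at the given values:
A. LHS = 9, RHS = 9 → holds here (LHS = RHS)
B. LHS = ln(3) ≈ 1.099, RHS = ln(2) ≈ 0.6931 → fails here (LHS ≠ RHS)
C. LHS = -3, RHS = -3 → holds here (LHS = RHS)

Answer: B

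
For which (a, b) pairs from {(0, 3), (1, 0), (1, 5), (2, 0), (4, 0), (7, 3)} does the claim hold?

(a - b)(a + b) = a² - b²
All pairs

Testing each pair:
(0, 3): LHS = -9, RHS = -9 → holds
(1, 0): LHS = 1, RHS = 1 → holds
(1, 5): LHS = -24, RHS = -24 → holds
(2, 0): LHS = 4, RHS = 4 → holds
(4, 0): LHS = 16, RHS = 16 → holds
(7, 3): LHS = 40, RHS = 40 → holds

Every pair satisfies the claim.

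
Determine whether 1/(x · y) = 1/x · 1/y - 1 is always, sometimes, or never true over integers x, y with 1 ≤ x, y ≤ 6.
The claim fails for every pair in the range. For instance at (x, y) = (1, 1): LHS = 1, RHS = 0.

Answer: Never true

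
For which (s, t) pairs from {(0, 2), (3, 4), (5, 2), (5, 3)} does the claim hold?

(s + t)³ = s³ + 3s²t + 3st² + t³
Testing each pair:
(0, 2): LHS = 8, RHS = 8 → holds
(3, 4): LHS = 343, RHS = 343 → holds
(5, 2): LHS = 343, RHS = 343 → holds
(5, 3): LHS = 512, RHS = 512 → holds

Every pair satisfies the claim.

Answer: All pairs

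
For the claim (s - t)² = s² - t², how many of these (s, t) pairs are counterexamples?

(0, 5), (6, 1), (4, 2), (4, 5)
Testing each pair:
(0, 5): LHS = 25, RHS = -25 → counterexample
(6, 1): LHS = 25, RHS = 35 → counterexample
(4, 2): LHS = 4, RHS = 12 → counterexample
(4, 5): LHS = 1, RHS = -9 → counterexample

That makes 4 counterexamples.

Answer: 4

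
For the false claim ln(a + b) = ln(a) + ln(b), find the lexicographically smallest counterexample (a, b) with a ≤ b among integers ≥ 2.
At (2, 2): both sides equal ln(4) ≈ 1.386, so it holds there.

Substituting (2, 3) into the claim:
LHS = ln(2 + 3) = ln(5) ≈ 1.609
RHS = ln(2) + ln(3) ≈ 1.792

Since LHS ≠ RHS, this pair disproves the claim, and no lexicographically smaller pair (a ≤ b, integers ≥ 2) does.

For instance (3, 8) is also a counterexample (LHS = ln(11) ≈ 2.398, RHS = ln(3) + ln(8) ≈ 3.178), but it's lexicographically larger.

Answer: (a, b) = (2, 3)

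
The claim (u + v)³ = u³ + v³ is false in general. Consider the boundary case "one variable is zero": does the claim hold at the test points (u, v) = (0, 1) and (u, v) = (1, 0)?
At (0, 1): LHS = 1, RHS = 1 → equal
At (1, 0): LHS = 1, RHS = 1 → equal

So the claim does hold at both of these boundary points, even though it is not an identity.

Answer: Yes, holds at both test points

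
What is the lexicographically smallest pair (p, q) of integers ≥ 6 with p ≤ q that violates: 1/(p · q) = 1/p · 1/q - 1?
Substituting (6, 6) into the claim:
LHS = 1/(6 · 6) = 1/36
RHS = 1/6 · 1/6 - 1 = -35/36

Since LHS ≠ RHS, this pair disproves the claim, and no lexicographically smaller pair (p ≤ q, integers ≥ 6) does.

For instance (12, 13) is also a counterexample (LHS = 1/156, RHS = -155/156), but it's lexicographically larger.

Answer: (p, q) = (6, 6)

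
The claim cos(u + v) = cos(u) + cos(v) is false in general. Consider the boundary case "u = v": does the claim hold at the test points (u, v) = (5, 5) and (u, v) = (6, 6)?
No, fails at both test points

At (5, 5): LHS = cos(10) ≈ -0.8391 ≠ RHS = 2·cos(5) ≈ 0.5673
At (6, 6): LHS = cos(12) ≈ 0.8439 ≠ RHS = 2·cos(6) ≈ 1.92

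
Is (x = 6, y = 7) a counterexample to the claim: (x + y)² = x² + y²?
Substituting x = 6, y = 7:
LHS = (6 + 7)² = 169
RHS = 6² + 7² = 85

Since LHS ≠ RHS, this pair disproves the claim.

Answer: Yes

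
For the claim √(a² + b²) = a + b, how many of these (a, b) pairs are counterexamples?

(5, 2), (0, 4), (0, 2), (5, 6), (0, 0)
Testing each pair:
(5, 2): LHS = √(29) ≈ 5.385, RHS = 7 → counterexample
(0, 4): LHS = 4, RHS = 4 → satisfies claim
(0, 2): LHS = 2, RHS = 2 → satisfies claim
(5, 6): LHS = √(61) ≈ 7.81, RHS = 11 → counterexample
(0, 0): LHS = 0, RHS = 0 → satisfies claim

That makes 2 counterexamples.

Answer: 2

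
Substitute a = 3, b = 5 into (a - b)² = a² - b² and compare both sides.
LHS = (3 - 5)² = 4
RHS = 3² - 5² = -16

LHS ≠ RHS, so the equation does not hold here.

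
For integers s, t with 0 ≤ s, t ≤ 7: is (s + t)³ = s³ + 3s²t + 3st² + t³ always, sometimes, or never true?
Always true

The identity holds for every pair in the range. For instance at (s, t) = (0, 4): both sides equal 64.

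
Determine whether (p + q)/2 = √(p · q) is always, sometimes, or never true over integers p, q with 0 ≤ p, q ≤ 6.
Sometimes true

It holds at (p, q) = (5, 5) (both sides equal 5), but fails at (p, q) = (6, 4) (LHS = 5, RHS = 2·√(6) ≈ 4.899).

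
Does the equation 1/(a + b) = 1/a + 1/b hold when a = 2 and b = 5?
Fails

Substituting a = 2, b = 5:

LHS = 1/(2 + 5) = 1/7
RHS = 1/2 + 1/5 = 7/10

LHS ≠ RHS, so the equation does not hold at this point.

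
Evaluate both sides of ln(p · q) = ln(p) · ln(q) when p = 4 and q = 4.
LHS = ln(4 · 4) = ln(16) ≈ 2.773
RHS = ln(4) · ln(4) = ln(4)² ≈ 1.922

LHS ≠ RHS (they differ by about 0.8508), so the equation does not hold here.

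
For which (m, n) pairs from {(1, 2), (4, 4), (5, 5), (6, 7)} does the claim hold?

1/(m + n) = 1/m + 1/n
None

Testing each pair:
(1, 2): LHS = 1/3, RHS = 3/2 → fails
(4, 4): LHS = 1/8, RHS = 1/2 → fails
(5, 5): LHS = 1/10, RHS = 2/5 → fails
(6, 7): LHS = 1/13, RHS = 13/42 → fails

No pair satisfies the claim.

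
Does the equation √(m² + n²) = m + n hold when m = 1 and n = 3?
Substituting m = 1, n = 3:

LHS = √(1² + 3²) = √(10) ≈ 3.162
RHS = 1 + 3 = 4

LHS ≠ RHS, so the equation does not hold at this point.

Answer: Fails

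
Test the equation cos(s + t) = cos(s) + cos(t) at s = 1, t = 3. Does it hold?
Substituting s = 1, t = 3:

LHS = cos(1 + 3) = cos(4) ≈ -0.6536
RHS = cos(1) + cos(3) ≈ -0.4497

LHS ≠ RHS, so the equation does not hold at this point.

Answer: Fails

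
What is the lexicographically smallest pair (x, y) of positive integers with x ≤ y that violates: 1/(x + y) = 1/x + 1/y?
(x, y) = (1, 1)

Substituting (1, 1) into the claim:
LHS = 1/(1 + 1) = 1/2
RHS = 1/1 + 1/1 = 2

Since LHS ≠ RHS, this pair disproves the claim, and no lexicographically smaller pair (x ≤ y, positive integers) does.

For instance (5, 7) is also a counterexample (LHS = 1/12, RHS = 12/35), but it's lexicographically larger.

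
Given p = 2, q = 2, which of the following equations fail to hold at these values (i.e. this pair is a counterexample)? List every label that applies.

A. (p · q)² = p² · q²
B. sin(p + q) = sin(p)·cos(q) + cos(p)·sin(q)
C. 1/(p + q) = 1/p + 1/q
Evaluating each claim at the given values:
A. LHS = 16, RHS = 16 → holds here (LHS = RHS)
B. LHS = sin(4) ≈ -0.7568, RHS = 2·sin(2)·cos(2) ≈ -0.7568 → holds here (LHS = RHS)
C. LHS = 1/4, RHS = 1 → fails here (LHS ≠ RHS)

Answer: C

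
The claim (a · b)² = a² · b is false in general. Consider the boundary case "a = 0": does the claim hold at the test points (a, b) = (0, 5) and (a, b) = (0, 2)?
Yes, holds at both test points

At (0, 5): LHS = 0, RHS = 0 → equal
At (0, 2): LHS = 0, RHS = 0 → equal

So the claim does hold at both of these boundary points, even though it is not an identity.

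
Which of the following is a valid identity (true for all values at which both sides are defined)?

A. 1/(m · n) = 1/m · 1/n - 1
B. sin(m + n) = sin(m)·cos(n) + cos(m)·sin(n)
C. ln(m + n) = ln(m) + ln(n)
B

A: fails at (5, 8) — LHS = 1/40, RHS = -39/40.
B: holds — e.g. at (0, 1), both sides equal sin(1) ≈ 0.8415.
C: fails at (1, 2) — LHS = ln(3) ≈ 1.099, RHS = ln(2) ≈ 0.6931.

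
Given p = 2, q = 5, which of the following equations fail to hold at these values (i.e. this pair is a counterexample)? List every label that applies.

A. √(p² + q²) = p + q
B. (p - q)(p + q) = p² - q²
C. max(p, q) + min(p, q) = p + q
Evaluating each claim at the given values:
A. LHS = √(29) ≈ 5.385, RHS = 7 → fails here (LHS ≠ RHS)
B. LHS = -21, RHS = -21 → holds here (LHS = RHS)
C. LHS = 7, RHS = 7 → holds here (LHS = RHS)

Answer: A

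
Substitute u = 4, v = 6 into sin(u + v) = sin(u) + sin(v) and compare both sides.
LHS = sin(4 + 6) = sin(10) ≈ -0.544
RHS = sin(4) + sin(6) ≈ -1.036

LHS ≠ RHS (they differ by about 0.4922), so the equation does not hold here.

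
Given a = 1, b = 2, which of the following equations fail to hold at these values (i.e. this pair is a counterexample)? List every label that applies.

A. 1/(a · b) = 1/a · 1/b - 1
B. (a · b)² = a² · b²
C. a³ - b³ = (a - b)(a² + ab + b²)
A

Evaluating each claim at the given values:
A. LHS = 1/2, RHS = -1/2 → fails here (LHS ≠ RHS)
B. LHS = 4, RHS = 4 → holds here (LHS = RHS)
C. LHS = -7, RHS = -7 → holds here (LHS = RHS)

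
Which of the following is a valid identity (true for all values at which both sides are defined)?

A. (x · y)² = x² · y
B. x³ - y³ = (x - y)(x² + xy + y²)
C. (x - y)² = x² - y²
A: fails at (2, 3) — LHS = 36, RHS = 12.
B: holds — e.g. at (2, 3), both sides equal -19.
C: fails at (3, 4) — LHS = 1, RHS = -7.

Answer: B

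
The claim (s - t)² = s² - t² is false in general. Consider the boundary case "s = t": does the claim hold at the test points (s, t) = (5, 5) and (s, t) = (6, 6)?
At (5, 5): LHS = 0, RHS = 0 → equal
At (6, 6): LHS = 0, RHS = 0 → equal

So the claim does hold at both of these boundary points, even though it is not an identity.

Answer: Yes, holds at both test points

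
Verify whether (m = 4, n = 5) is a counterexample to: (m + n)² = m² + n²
Yes

Substituting m = 4, n = 5:
LHS = (4 + 5)² = 81
RHS = 4² + 5² = 41

Since LHS ≠ RHS, this pair disproves the claim.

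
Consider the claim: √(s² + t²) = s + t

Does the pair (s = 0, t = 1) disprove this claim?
No

Substituting s = 0, t = 1:
LHS = √(0² + 1²) = 1
RHS = 0 + 1 = 1

The sides agree, so this pair does not disprove the claim.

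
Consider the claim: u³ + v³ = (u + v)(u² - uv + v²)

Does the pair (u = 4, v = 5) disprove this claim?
No

Substituting u = 4, v = 5:
LHS = 4³ + 5³ = 189
RHS = (4 + 5)(4² - 4·5 + 5²) = 189

The sides agree, so this pair does not disprove the claim.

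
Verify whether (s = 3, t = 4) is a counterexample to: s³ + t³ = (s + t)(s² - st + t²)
No

Substituting s = 3, t = 4:
LHS = 3³ + 4³ = 91
RHS = (3 + 4)(3² - 3·4 + 4²) = 91

The sides agree, so this pair does not disprove the claim.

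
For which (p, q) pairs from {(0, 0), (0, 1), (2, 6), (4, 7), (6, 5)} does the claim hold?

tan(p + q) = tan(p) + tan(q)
Testing each pair:
(0, 0): LHS = 0, RHS = 0 → holds
(0, 1): LHS = tan(1) ≈ 1.557, RHS = tan(1) ≈ 1.557 → holds
(2, 6): LHS = tan(8) ≈ -6.8, RHS = tan(2) + tan(6) ≈ -2.476 → fails
(4, 7): LHS = tan(11) ≈ -226, RHS = tan(7) + tan(4) ≈ 2.029 → fails
(6, 5): LHS = tan(11) ≈ -226, RHS = tan(5) + tan(6) ≈ -3.672 → fails

2 of 5 pairs satisfy the claim.

Answer: (0, 0), (0, 1)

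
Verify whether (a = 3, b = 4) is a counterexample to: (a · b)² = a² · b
Substituting a = 3, b = 4:
LHS = (3 · 4)² = 144
RHS = 3² · 4 = 36

Since LHS ≠ RHS, this pair disproves the claim.

Answer: Yes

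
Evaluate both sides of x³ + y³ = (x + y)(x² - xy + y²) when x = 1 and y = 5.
LHS = 1³ + 5³ = 126
RHS = (1 + 5)(1² - 1·5 + 5²) = 126

LHS = RHS: the two sides agree.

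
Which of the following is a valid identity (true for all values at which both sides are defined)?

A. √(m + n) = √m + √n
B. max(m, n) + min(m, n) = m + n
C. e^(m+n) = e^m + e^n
A: fails at (4, 5) — LHS = 3, RHS = 2 + √(5) ≈ 4.236.
B: holds — e.g. at (3, 4), both sides equal 7.
C: fails at (2, 3) — LHS = e^5 ≈ 148.4, RHS = e^2 + e^3 ≈ 27.47.

Answer: B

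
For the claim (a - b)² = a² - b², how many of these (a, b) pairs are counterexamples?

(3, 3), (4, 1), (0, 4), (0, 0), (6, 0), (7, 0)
Testing each pair:
(3, 3): LHS = 0, RHS = 0 → satisfies claim
(4, 1): LHS = 9, RHS = 15 → counterexample
(0, 4): LHS = 16, RHS = -16 → counterexample
(0, 0): LHS = 0, RHS = 0 → satisfies claim
(6, 0): LHS = 36, RHS = 36 → satisfies claim
(7, 0): LHS = 49, RHS = 49 → satisfies claim

That makes 2 counterexamples.

Answer: 2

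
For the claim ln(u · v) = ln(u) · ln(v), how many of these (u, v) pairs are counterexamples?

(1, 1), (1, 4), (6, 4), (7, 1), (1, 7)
Testing each pair:
(1, 1): LHS = 0, RHS = 0 → satisfies claim
(1, 4): LHS = ln(4) ≈ 1.386, RHS = 0 → counterexample
(6, 4): LHS = ln(24) ≈ 3.178, RHS = ln(4)·ln(6) ≈ 2.484 → counterexample
(7, 1): LHS = ln(7) ≈ 1.946, RHS = 0 → counterexample
(1, 7): LHS = ln(7) ≈ 1.946, RHS = 0 → counterexample

That makes 4 counterexamples.

Answer: 4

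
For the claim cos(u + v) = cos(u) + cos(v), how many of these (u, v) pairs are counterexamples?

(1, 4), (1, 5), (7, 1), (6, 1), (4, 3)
5

Testing each pair:
(1, 4): LHS = cos(5) ≈ 0.2837, RHS = cos(4) + cos(1) ≈ -0.1133 → counterexample
(1, 5): LHS = cos(6) ≈ 0.9602, RHS = cos(5) + cos(1) ≈ 0.824 → counterexample
(7, 1): LHS = cos(8) ≈ -0.1455, RHS = cos(1) + cos(7) ≈ 1.294 → counterexample
(6, 1): LHS = cos(7) ≈ 0.7539, RHS = cos(1) + cos(6) ≈ 1.5 → counterexample
(4, 3): LHS = cos(7) ≈ 0.7539, RHS = cos(3) + cos(4) ≈ -1.644 → counterexample

That makes 5 counterexamples.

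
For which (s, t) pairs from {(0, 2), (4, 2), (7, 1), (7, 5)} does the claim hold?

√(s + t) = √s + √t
Testing each pair:
(0, 2): LHS = √(2) ≈ 1.414, RHS = √(2) ≈ 1.414 → holds
(4, 2): LHS = √(6) ≈ 2.449, RHS = √(2) + 2 ≈ 3.414 → fails
(7, 1): LHS = 2·√(2) ≈ 2.828, RHS = 1 + √(7) ≈ 3.646 → fails
(7, 5): LHS = 2·√(3) ≈ 3.464, RHS = √(5) + √(7) ≈ 4.882 → fails

1 of 4 pairs satisfies the claim.

Answer: (0, 2)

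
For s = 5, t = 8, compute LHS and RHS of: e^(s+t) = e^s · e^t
LHS = e^(5+8) = e^13 ≈ 442413.4
RHS = e^5 · e^8 = e^13 ≈ 442413.4

LHS = RHS: the two sides agree.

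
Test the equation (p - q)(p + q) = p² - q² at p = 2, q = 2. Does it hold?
Substituting p = 2, q = 2:

LHS = (2 - 2)(2 + 2) = 0
RHS = 2² - 2² = 0

LHS = RHS, so the equation holds at this point.

Answer: Holds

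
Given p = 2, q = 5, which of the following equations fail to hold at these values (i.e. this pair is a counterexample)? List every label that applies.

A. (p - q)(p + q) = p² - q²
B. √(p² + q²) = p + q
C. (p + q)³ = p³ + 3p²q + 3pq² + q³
Evaluating each claim at the given values:
A. LHS = -21, RHS = -21 → holds here (LHS = RHS)
B. LHS = √(29) ≈ 5.385, RHS = 7 → fails here (LHS ≠ RHS)
C. LHS = 343, RHS = 343 → holds here (LHS = RHS)

Answer: B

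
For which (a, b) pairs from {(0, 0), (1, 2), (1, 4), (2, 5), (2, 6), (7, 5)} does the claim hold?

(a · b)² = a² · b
Testing each pair:
(0, 0): LHS = 0, RHS = 0 → holds
(1, 2): LHS = 4, RHS = 2 → fails
(1, 4): LHS = 16, RHS = 4 → fails
(2, 5): LHS = 100, RHS = 20 → fails
(2, 6): LHS = 144, RHS = 24 → fails
(7, 5): LHS = 1225, RHS = 245 → fails

1 of 6 pairs satisfies the claim.

Answer: (0, 0)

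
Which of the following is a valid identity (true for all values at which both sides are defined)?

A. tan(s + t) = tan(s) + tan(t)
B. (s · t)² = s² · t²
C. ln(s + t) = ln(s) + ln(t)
B

A: fails at (5, 5) — LHS = tan(10) ≈ 0.6484, RHS = 2·tan(5) ≈ -6.761.
B: holds — e.g. at (5, 5), both sides equal 625.
C: fails at (3, 7) — LHS = ln(10) ≈ 2.303, RHS = ln(3) + ln(7) ≈ 3.045.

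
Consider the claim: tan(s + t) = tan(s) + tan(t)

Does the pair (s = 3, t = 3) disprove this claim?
Substituting s = 3, t = 3:
LHS = tan(3 + 3) = tan(6) ≈ -0.291
RHS = tan(3) + tan(3) = 2·tan(3) ≈ -0.2851

Since LHS ≠ RHS, this pair disproves the claim.

Answer: Yes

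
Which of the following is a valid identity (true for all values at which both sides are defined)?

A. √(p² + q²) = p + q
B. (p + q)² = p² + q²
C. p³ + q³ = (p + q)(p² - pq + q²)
C

A: fails at (3, 4) — LHS = 5, RHS = 7.
B: fails at (1, 1) — LHS = 4, RHS = 2.
C: holds — e.g. at (4, 5), both sides equal 189.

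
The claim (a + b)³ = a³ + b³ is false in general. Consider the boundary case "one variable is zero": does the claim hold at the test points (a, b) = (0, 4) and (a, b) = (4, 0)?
Yes, holds at both test points

At (0, 4): LHS = 64, RHS = 64 → equal
At (4, 0): LHS = 64, RHS = 64 → equal

So the claim does hold at both of these boundary points, even though it is not an identity.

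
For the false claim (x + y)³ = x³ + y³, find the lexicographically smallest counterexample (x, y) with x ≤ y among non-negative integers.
At (0, 6): both sides equal 216, so it holds there.
At (0, 7): both sides equal 343, so it holds there.

Substituting (1, 1) into the claim:
LHS = (1 + 1)³ = 8
RHS = 1³ + 1³ = 2

Since LHS ≠ RHS, this pair disproves the claim, and no lexicographically smaller pair (x ≤ y, non-negative integers) does.

For instance (1, 3) is also a counterexample (LHS = 64, RHS = 28), but it's lexicographically larger.

Answer: (x, y) = (1, 1)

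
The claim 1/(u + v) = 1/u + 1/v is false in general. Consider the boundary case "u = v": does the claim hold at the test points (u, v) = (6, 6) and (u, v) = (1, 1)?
At (6, 6): LHS = 1/12 ≠ RHS = 1/3
At (1, 1): LHS = 1/2 ≠ RHS = 2

Answer: No, fails at both test points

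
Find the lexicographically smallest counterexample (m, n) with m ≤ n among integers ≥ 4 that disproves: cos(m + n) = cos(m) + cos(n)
Substituting (4, 4) into the claim:
LHS = cos(4 + 4) = cos(8) ≈ -0.1455
RHS = cos(4) + cos(4) = 2·cos(4) ≈ -1.307

Since LHS ≠ RHS, this pair disproves the claim, and no lexicographically smaller pair (m ≤ n, integers ≥ 4) does.

For instance (8, 10) is also a counterexample (LHS = cos(18) ≈ 0.6603, RHS = cos(10) + cos(8) ≈ -0.9846), but it's lexicographically larger.

Answer: (m, n) = (4, 4)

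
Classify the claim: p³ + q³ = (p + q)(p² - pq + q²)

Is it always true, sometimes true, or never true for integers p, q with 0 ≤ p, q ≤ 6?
Always true

The identity holds for every pair in the range. For instance at (p, q) = (4, 3): both sides equal 91.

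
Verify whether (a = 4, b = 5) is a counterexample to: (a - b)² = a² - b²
Substituting a = 4, b = 5:
LHS = (4 - 5)² = 1
RHS = 4² - 5² = -9

Since LHS ≠ RHS, this pair disproves the claim.

Answer: Yes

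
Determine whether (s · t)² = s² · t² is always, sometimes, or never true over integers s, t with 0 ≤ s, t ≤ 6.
Always true

The identity holds for every pair in the range. For instance at (s, t) = (0, 0): both sides equal 0.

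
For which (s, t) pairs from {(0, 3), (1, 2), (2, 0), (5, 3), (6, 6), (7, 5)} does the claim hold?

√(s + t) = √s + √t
Testing each pair:
(0, 3): LHS = √(3) ≈ 1.732, RHS = √(3) ≈ 1.732 → holds
(1, 2): LHS = √(3) ≈ 1.732, RHS = 1 + √(2) ≈ 2.414 → fails
(2, 0): LHS = √(2) ≈ 1.414, RHS = √(2) ≈ 1.414 → holds
(5, 3): LHS = 2·√(2) ≈ 2.828, RHS = √(3) + √(5) ≈ 3.968 → fails
(6, 6): LHS = 2·√(3) ≈ 3.464, RHS = 2·√(6) ≈ 4.899 → fails
(7, 5): LHS = 2·√(3) ≈ 3.464, RHS = √(5) + √(7) ≈ 4.882 → fails

2 of 6 pairs satisfy the claim.

Answer: (0, 3), (2, 0)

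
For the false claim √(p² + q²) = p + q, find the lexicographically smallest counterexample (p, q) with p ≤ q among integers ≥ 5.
Substituting (5, 5) into the claim:
LHS = √(5² + 5²) = 5·√(2) ≈ 7.071
RHS = 5 + 5 = 10

Since LHS ≠ RHS, this pair disproves the claim, and no lexicographically smaller pair (p ≤ q, integers ≥ 5) does.

For instance (5, 6) is also a counterexample (LHS = √(61) ≈ 7.81, RHS = 11), but it's lexicographically larger.

Answer: (p, q) = (5, 5)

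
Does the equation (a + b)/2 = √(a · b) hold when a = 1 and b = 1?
Substituting a = 1, b = 1:

LHS = (1 + 1)/2 = 1
RHS = √(1 · 1) = 1

LHS = RHS, so the equation holds at this point.

Answer: Holds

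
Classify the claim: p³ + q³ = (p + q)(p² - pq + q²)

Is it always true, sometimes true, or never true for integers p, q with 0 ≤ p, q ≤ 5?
Always true

The identity holds for every pair in the range. For instance at (p, q) = (0, 1): both sides equal 1.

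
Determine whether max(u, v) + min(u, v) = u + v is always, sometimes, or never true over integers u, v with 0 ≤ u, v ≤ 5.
The identity holds for every pair in the range. For instance at (u, v) = (5, 2): both sides equal 7.

Answer: Always true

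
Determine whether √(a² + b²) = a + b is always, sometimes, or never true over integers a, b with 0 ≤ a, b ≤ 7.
Sometimes true

It holds at (a, b) = (0, 7) (both sides equal 7), but fails at (a, b) = (3, 5) (LHS = √(34) ≈ 5.831, RHS = 8).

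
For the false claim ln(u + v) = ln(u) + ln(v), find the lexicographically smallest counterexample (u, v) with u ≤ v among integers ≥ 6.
(u, v) = (6, 6)

Substituting (6, 6) into the claim:
LHS = ln(6 + 6) = ln(12) ≈ 2.485
RHS = ln(6) + ln(6) = 2·ln(6) ≈ 3.584

Since LHS ≠ RHS, this pair disproves the claim, and no lexicographically smaller pair (u ≤ v, integers ≥ 6) does.

For instance (11, 13) is also a counterexample (LHS = ln(24) ≈ 3.178, RHS = ln(11) + ln(13) ≈ 4.963), but it's lexicographically larger.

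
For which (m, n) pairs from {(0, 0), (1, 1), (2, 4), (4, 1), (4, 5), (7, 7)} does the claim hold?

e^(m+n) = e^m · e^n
All pairs

Testing each pair:
(0, 0): LHS = 1, RHS = 1 → holds
(1, 1): LHS = e^2 ≈ 7.389, RHS = e^2 ≈ 7.389 → holds
(2, 4): LHS = e^6 ≈ 403.4, RHS = e^6 ≈ 403.4 → holds
(4, 1): LHS = e^5 ≈ 148.4, RHS = e^5 ≈ 148.4 → holds
(4, 5): LHS = e^9 ≈ 8103, RHS = e^9 ≈ 8103 → holds
(7, 7): LHS = e^14 ≈ 1202604.3, RHS = e^14 ≈ 1202604.3 → holds

Every pair satisfies the claim.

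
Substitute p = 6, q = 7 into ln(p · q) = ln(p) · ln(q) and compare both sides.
LHS = ln(6 · 7) = ln(42) ≈ 3.738
RHS = ln(6) · ln(7) ≈ 3.487

LHS ≠ RHS (they differ by about 0.2511), so the equation does not hold here.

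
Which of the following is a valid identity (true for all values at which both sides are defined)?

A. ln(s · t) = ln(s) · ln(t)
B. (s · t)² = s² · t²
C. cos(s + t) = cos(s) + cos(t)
B

A: fails at (1, 4) — LHS = ln(4) ≈ 1.386, RHS = 0.
B: holds — e.g. at (0, 1), both sides equal 0.
C: fails at (3, 4) — LHS = cos(7) ≈ 0.7539, RHS = cos(3) + cos(4) ≈ -1.644.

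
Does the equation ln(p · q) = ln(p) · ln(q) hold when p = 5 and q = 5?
Fails

Substituting p = 5, q = 5:

LHS = ln(5 · 5) = ln(25) ≈ 3.219
RHS = ln(5) · ln(5) = ln(5)² ≈ 2.59

LHS ≠ RHS, so the equation does not hold at this point.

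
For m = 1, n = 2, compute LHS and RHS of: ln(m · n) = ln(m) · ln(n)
LHS = ln(1 · 2) = ln(2) ≈ 0.6931
RHS = ln(1) · ln(2) = 0

LHS ≠ RHS (they differ by about 0.6931), so the equation does not hold here.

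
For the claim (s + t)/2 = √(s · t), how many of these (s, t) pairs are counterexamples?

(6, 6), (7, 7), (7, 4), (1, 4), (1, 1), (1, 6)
3

Testing each pair:
(6, 6): LHS = 6, RHS = 6 → satisfies claim
(7, 7): LHS = 7, RHS = 7 → satisfies claim
(7, 4): LHS = 11/2, RHS = 2·√(7) ≈ 5.292 → counterexample
(1, 4): LHS = 5/2, RHS = 2 → counterexample
(1, 1): LHS = 1, RHS = 1 → satisfies claim
(1, 6): LHS = 7/2, RHS = √(6) ≈ 2.449 → counterexample

That makes 3 counterexamples.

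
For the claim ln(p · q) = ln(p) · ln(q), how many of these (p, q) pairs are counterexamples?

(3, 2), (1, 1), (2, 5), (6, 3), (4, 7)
4

Testing each pair:
(3, 2): LHS = ln(6) ≈ 1.792, RHS = ln(2)·ln(3) ≈ 0.7615 → counterexample
(1, 1): LHS = 0, RHS = 0 → satisfies claim
(2, 5): LHS = ln(10) ≈ 2.303, RHS = ln(2)·ln(5) ≈ 1.116 → counterexample
(6, 3): LHS = ln(18) ≈ 2.89, RHS = ln(3)·ln(6) ≈ 1.968 → counterexample
(4, 7): LHS = ln(28) ≈ 3.332, RHS = ln(4)·ln(7) ≈ 2.698 → counterexample

That makes 4 counterexamples.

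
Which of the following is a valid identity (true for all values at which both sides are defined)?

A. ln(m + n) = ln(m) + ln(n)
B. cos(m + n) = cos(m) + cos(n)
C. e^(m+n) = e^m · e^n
A: fails at (3, 3) — LHS = ln(6) ≈ 1.792, RHS = 2·ln(3) ≈ 2.197.
B: fails at (3, 7) — LHS = cos(10) ≈ -0.8391, RHS = cos(3) + cos(7) ≈ -0.2361.
C: holds — e.g. at (2, 3), both sides equal e^5 ≈ 148.4.

Answer: C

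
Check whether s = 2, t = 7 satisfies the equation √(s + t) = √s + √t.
Substituting s = 2, t = 7:

LHS = √(2 + 7) = 3
RHS = √2 + √7 = √(2) + √(7) ≈ 4.06

LHS ≠ RHS, so the equation does not hold at this point.

Answer: Fails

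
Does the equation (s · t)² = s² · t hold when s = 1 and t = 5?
Fails

Substituting s = 1, t = 5:

LHS = (1 · 5)² = 25
RHS = 1² · 5 = 5

LHS ≠ RHS, so the equation does not hold at this point.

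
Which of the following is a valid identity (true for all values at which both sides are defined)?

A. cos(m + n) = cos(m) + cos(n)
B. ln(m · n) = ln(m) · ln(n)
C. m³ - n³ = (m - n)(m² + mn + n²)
C

A: fails at (4, 5) — LHS = cos(9) ≈ -0.9111, RHS = cos(4) + cos(5) ≈ -0.37.
B: fails at (2, 4) — LHS = ln(8) ≈ 2.079, RHS = ln(2)·ln(4) ≈ 0.9609.
C: holds — e.g. at (2, 3), both sides equal -19.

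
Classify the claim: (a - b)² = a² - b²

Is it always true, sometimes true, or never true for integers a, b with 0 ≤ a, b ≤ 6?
It holds at (a, b) = (3, 0) (both sides equal 9), but fails at (a, b) = (6, 3) (LHS = 9, RHS = 27).

Answer: Sometimes true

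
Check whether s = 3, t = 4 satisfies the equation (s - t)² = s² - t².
Substituting s = 3, t = 4:

LHS = (3 - 4)² = 1
RHS = 3² - 4² = -7

LHS ≠ RHS, so the equation does not hold at this point.

Answer: Fails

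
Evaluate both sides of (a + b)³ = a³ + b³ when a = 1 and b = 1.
LHS = (1 + 1)³ = 8
RHS = 1³ + 1³ = 2

LHS ≠ RHS, so the equation does not hold here.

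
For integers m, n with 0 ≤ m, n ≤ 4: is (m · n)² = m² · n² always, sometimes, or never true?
Always true

The identity holds for every pair in the range. For instance at (m, n) = (0, 2): both sides equal 0.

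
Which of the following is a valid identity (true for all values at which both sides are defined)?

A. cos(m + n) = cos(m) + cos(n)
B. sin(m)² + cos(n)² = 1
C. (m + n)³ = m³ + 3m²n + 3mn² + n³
A: fails at (3, 4) — LHS = cos(7) ≈ 0.7539, RHS = cos(3) + cos(4) ≈ -1.644.
B: fails at (4, 6) — LHS = sin(4)² + cos(6)² ≈ 1.495, RHS = 1.
C: holds — e.g. at (4, 5), both sides equal 729.

Answer: C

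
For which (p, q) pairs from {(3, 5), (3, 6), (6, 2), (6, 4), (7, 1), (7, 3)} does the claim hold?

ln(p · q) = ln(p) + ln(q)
Testing each pair:
(3, 5): LHS = ln(15) ≈ 2.708, RHS = ln(3) + ln(5) ≈ 2.708 → holds
(3, 6): LHS = ln(18) ≈ 2.89, RHS = ln(3) + ln(6) ≈ 2.89 → holds
(6, 2): LHS = ln(12) ≈ 2.485, RHS = ln(2) + ln(6) ≈ 2.485 → holds
(6, 4): LHS = ln(24) ≈ 3.178, RHS = ln(4) + ln(6) ≈ 3.178 → holds
(7, 1): LHS = ln(7) ≈ 1.946, RHS = ln(7) ≈ 1.946 → holds
(7, 3): LHS = ln(21) ≈ 3.045, RHS = ln(3) + ln(7) ≈ 3.045 → holds

Every pair satisfies the claim.

Answer: All pairs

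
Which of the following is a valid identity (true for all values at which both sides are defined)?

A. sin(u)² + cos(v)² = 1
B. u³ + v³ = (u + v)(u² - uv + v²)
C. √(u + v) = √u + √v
A: fails at (6, 7) — LHS = sin(6)² + cos(7)² ≈ 0.6464, RHS = 1.
B: holds — e.g. at (3, 7), both sides equal 370.
C: fails at (3, 3) — LHS = √(6) ≈ 2.449, RHS = 2·√(3) ≈ 3.464.

Answer: B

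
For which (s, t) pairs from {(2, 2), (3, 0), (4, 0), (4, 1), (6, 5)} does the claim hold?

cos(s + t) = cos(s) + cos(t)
None

Testing each pair:
(2, 2): LHS = cos(4) ≈ -0.6536, RHS = 2·cos(2) ≈ -0.8323 → fails
(3, 0): LHS = cos(3) ≈ -0.99, RHS = cos(3) + 1 ≈ 0.01001 → fails
(4, 0): LHS = cos(4) ≈ -0.6536, RHS = cos(4) + 1 ≈ 0.3464 → fails
(4, 1): LHS = cos(5) ≈ 0.2837, RHS = cos(4) + cos(1) ≈ -0.1133 → fails
(6, 5): LHS = cos(11) ≈ 0.004426, RHS = cos(5) + cos(6) ≈ 1.244 → fails

No pair satisfies the claim.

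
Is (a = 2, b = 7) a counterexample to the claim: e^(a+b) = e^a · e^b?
No

Substituting a = 2, b = 7:
LHS = e^(2+7) = e^9 ≈ 8103
RHS = e^2 · e^7 = e^9 ≈ 8103

The sides agree, so this pair does not disprove the claim.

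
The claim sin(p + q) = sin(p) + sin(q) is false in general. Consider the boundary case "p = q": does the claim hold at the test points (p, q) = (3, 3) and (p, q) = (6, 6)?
No, fails at both test points

At (3, 3): LHS = sin(6) ≈ -0.2794 ≠ RHS = 2·sin(3) ≈ 0.2822
At (6, 6): LHS = sin(12) ≈ -0.5366 ≠ RHS = 2·sin(6) ≈ -0.5588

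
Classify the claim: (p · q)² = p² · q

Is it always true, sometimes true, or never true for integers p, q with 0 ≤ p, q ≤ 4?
Sometimes true

It holds at (p, q) = (0, 3) (both sides equal 0), but fails at (p, q) = (2, 4) (LHS = 64, RHS = 16).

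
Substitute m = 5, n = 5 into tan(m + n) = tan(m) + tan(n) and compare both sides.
LHS = tan(5 + 5) = tan(10) ≈ 0.6484
RHS = tan(5) + tan(5) = 2·tan(5) ≈ -6.761

LHS ≠ RHS (they differ by about 7.409), so the equation does not hold here.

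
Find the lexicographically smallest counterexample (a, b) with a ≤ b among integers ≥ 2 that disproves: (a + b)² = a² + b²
Substituting (2, 2) into the claim:
LHS = (2 + 2)² = 16
RHS = 2² + 2² = 8

Since LHS ≠ RHS, this pair disproves the claim, and no lexicographically smaller pair (a ≤ b, integers ≥ 2) does.

For instance (3, 8) is also a counterexample (LHS = 121, RHS = 73), but it's lexicographically larger.

Answer: (a, b) = (2, 2)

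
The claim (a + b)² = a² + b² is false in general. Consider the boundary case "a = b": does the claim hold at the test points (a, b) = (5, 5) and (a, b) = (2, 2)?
No, fails at both test points

At (5, 5): LHS = 100 ≠ RHS = 50
At (2, 2): LHS = 16 ≠ RHS = 8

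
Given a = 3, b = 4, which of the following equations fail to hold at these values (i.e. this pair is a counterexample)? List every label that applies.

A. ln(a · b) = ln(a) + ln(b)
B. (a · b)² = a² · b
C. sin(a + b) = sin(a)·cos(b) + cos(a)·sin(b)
B

Evaluating each claim at the given values:
A. LHS = ln(12) ≈ 2.485, RHS = ln(3) + ln(4) ≈ 2.485 → holds here (LHS = RHS)
B. LHS = 144, RHS = 36 → fails here (LHS ≠ RHS)
C. LHS = sin(7) ≈ 0.657, RHS = sin(3)·cos(4) + sin(4)·cos(3) ≈ 0.657 → holds here (LHS = RHS)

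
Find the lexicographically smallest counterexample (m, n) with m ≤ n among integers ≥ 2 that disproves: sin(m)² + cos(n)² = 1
Substituting (2, 3) into the claim:
LHS = sin(2)² + cos(3)² ≈ 1.807
RHS = 1

Since LHS ≠ RHS, this pair disproves the claim, and no lexicographically smaller pair (m ≤ n, integers ≥ 2) does.

For instance (8, 9) is also a counterexample (LHS = cos(9)² + sin(8)² ≈ 1.809, RHS = 1), but it's lexicographically larger.

Answer: (m, n) = (2, 3)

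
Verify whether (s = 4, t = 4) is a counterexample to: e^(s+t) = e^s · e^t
No

Substituting s = 4, t = 4:
LHS = e^(4+4) = e^8 ≈ 2981
RHS = e^4 · e^4 = e^8 ≈ 2981

The sides agree, so this pair does not disprove the claim.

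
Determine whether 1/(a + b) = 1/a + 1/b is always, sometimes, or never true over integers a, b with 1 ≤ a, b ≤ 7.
The claim fails for every pair in the range. For instance at (a, b) = (2, 6): LHS = 1/8, RHS = 2/3.

Answer: Never true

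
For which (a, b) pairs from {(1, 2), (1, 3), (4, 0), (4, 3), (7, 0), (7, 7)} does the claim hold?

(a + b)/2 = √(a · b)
(7, 7)

Testing each pair:
(1, 2): LHS = 3/2, RHS = √(2) ≈ 1.414 → fails
(1, 3): LHS = 2, RHS = √(3) ≈ 1.732 → fails
(4, 0): LHS = 2, RHS = 0 → fails
(4, 3): LHS = 7/2, RHS = 2·√(3) ≈ 3.464 → fails
(7, 0): LHS = 7/2, RHS = 0 → fails
(7, 7): LHS = 7, RHS = 7 → holds

1 of 6 pairs satisfies the claim.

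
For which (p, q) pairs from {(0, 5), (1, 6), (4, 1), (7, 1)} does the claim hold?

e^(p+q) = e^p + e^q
Testing each pair:
(0, 5): LHS = e^5 ≈ 148.4, RHS = 1 + e^5 ≈ 149.4 → fails
(1, 6): LHS = e^7 ≈ 1097, RHS = e + e^6 ≈ 406.1 → fails
(4, 1): LHS = e^5 ≈ 148.4, RHS = e + e^4 ≈ 57.32 → fails
(7, 1): LHS = e^8 ≈ 2981, RHS = e + e^7 ≈ 1099 → fails

No pair satisfies the claim.

Answer: None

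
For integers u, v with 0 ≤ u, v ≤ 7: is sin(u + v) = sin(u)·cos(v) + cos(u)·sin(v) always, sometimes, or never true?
Always true

The identity holds for every pair in the range. For instance at (u, v) = (6, 1): both sides equal sin(7) ≈ 0.657.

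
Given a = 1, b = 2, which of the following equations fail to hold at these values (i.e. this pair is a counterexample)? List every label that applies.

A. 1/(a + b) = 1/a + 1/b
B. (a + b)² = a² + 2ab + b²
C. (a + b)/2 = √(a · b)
A, C

Evaluating each claim at the given values:
A. LHS = 1/3, RHS = 3/2 → fails here (LHS ≠ RHS)
B. LHS = 9, RHS = 9 → holds here (LHS = RHS)
C. LHS = 3/2, RHS = √(2) ≈ 1.414 → fails here (LHS ≠ RHS)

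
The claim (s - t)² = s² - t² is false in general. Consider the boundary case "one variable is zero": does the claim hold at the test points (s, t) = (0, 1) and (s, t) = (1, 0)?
At (0, 1): LHS = 1 ≠ RHS = -1
At (1, 0): LHS = 1, RHS = 1 → equal

Answer: Only at (1, 0)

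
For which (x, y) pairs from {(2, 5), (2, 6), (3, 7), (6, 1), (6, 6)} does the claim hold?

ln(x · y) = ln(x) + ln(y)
All pairs

Testing each pair:
(2, 5): LHS = ln(10) ≈ 2.303, RHS = ln(2) + ln(5) ≈ 2.303 → holds
(2, 6): LHS = ln(12) ≈ 2.485, RHS = ln(2) + ln(6) ≈ 2.485 → holds
(3, 7): LHS = ln(21) ≈ 3.045, RHS = ln(3) + ln(7) ≈ 3.045 → holds
(6, 1): LHS = ln(6) ≈ 1.792, RHS = ln(6) ≈ 1.792 → holds
(6, 6): LHS = ln(36) ≈ 3.584, RHS = 2·ln(6) ≈ 3.584 → holds

Every pair satisfies the claim.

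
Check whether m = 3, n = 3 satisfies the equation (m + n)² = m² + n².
Fails

Substituting m = 3, n = 3:

LHS = (3 + 3)² = 36
RHS = 3² + 3² = 18

LHS ≠ RHS, so the equation does not hold at this point.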